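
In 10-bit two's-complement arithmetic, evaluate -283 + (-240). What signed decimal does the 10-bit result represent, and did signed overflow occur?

501; overflow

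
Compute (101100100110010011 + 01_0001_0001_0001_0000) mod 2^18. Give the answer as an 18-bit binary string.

  101100100110010011
+ 010001000100010000
= 111101101010100011

111101101010100011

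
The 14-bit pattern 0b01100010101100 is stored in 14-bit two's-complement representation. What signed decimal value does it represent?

MSB is 0, so the value is non-negative: 01100010101100 = 6316.

6316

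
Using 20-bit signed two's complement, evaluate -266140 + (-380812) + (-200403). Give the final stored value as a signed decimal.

201221

-266140 + (-380812) = -646952 → wraps to 401624 (01100010000011011000)
401624 + (-200403) = 201221 (00110001001000000101)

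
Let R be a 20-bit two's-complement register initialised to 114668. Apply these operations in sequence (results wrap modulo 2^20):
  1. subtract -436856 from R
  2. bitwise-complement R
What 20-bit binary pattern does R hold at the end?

01111001010110011011

Start: R = 114668 = 00011011111111101100.
R = 114668 − (-436856) = 551524; wraps to -497052 = 10000110101001100100
R = NOT 10000110101001100100 = 01111001010110011011 = 497051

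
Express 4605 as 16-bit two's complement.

4605 is non-negative, so write it directly in 16 bits: 0001000111111101.

0001000111111101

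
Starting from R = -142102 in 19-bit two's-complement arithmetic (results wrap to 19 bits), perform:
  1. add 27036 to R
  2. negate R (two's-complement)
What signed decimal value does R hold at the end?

Start: R = -142102 = 1011101010011101010.
R = -142102 + 27036 = -115066 = 1100011111010000110
R = −(-115066) = 115066 = 0011100000101111010

115066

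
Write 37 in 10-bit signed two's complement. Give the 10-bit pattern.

0000100101

37 is non-negative, so write it directly in 10 bits: 0000100101.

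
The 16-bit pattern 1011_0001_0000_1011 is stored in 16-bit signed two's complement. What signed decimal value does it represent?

-20213

MSB is 1, so the value is negative.
Unsigned reading: 45323. Subtract 2^16 = 65536: 45323 − 65536 = -20213.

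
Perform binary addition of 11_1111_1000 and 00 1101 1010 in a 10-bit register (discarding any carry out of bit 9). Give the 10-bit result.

0011010010

  1111111000
+ 0011011010
= 0011010010  (discard carry-out 1)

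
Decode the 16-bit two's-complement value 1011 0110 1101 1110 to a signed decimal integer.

MSB is 1, so the value is negative.
Invert: 0100100100100001. Add 1: 0100100100100010 = 18722. So the value is −18722.

-18722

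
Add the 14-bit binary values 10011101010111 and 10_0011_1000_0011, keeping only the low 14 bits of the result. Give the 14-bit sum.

00101011011010

  10011101010111
+ 10001110000011
= 00101011011010  (discard carry-out 1)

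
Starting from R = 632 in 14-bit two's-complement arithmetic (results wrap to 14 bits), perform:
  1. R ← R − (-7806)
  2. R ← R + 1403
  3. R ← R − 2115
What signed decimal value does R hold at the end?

7726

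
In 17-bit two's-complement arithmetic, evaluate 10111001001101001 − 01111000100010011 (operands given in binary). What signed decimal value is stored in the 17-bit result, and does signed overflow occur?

33110; overflow

10111001001101001 = -36247 (signed)
01111000100010011 = 61715 (signed)
Subtract via negate-and-add: invert 01111000100010011 + 1 = 10000111011101101 (i.e. -61715).
  10111001001101001
+ 10000111011101101
= 01000000101010110  (discard carry-out 1)
Result 01000000101010110: MSB = 0 → value 33110.
Both addends (after negating the subtrahend) are negative but the stored result is non-negative: signed overflow. The true value -36247 − 61715 = -97962 lies outside [-65536, 65535].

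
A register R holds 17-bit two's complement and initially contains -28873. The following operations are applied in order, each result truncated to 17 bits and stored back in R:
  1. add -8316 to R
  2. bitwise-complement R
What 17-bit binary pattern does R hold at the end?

01001000101000100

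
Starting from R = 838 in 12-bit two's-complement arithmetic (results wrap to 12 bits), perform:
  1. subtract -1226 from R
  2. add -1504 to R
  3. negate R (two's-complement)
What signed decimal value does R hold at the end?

-560

Start: R = 838 = 001101000110.
R = 838 − (-1226) = 2064; wraps to -2032 = 100000010000
R = -2032 + (-1504) = -3536; wraps to 560 = 001000110000
R = −(560) = -560 = 110111010000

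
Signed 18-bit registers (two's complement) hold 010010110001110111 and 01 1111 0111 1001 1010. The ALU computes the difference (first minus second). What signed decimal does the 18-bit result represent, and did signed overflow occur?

010010110001110111 = 76919 (signed)
01 1111 0111 1001 1010 → 011111011110011010 = 128922 (signed)
Subtract via negate-and-add: invert 011111011110011010 + 1 = 100000100001100110 (i.e. -128922).
  010010110001110111
+ 100000100001100110
= 110011010011011101
Result 110011010011011101: MSB = 1 → 210141 − 262144 = -52003.
Addends (after negating the subtrahend) have opposite signs, so signed overflow cannot occur.

-52003; no overflow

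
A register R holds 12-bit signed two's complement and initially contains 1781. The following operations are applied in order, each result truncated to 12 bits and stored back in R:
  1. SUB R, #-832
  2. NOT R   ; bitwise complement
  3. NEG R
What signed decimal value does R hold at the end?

Start: R = 1781 = 011011110101.
R = 1781 − (-832) = 2613; wraps to -1483 = 101000110101
R = NOT 101000110101 = 010111001010 = 1482
R = −(1482) = -1482 = 101000110110

-1482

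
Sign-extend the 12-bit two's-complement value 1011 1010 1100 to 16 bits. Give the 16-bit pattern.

MSB of 101110101100 is 1; replicate it into the new high bits.
1111|101110101100 → 1111101110101100 (still -1108).

1111101110101100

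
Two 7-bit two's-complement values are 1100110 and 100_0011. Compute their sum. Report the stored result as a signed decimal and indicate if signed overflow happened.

1100110 = -26 (signed)
100_0011 → 1000011 = -61 (signed)
  1100110
+ 1000011
= 0101001  (discard carry-out 1)
Result 0101001: MSB = 0 → value 41.
Both addends are negative but the stored result is non-negative: signed overflow. The true value -26 + (-61) = -87 lies outside [-64, 63].

41; overflow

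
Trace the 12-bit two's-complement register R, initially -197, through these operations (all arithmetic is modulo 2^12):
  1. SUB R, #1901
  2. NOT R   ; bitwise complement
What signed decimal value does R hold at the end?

-1999

Start: R = -197 = 111100111011.
R = -197 − 1901 = -2098; wraps to 1998 = 011111001110
R = NOT 011111001110 = 100000110001 = -1999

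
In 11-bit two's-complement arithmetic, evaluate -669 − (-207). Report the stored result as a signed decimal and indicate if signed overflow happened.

-462; no overflow

-669 → 10101100011
-207 → 11100110001
Subtract via negate-and-add: invert 11100110001 + 1 = 00011001111 (i.e. 207).
  10101100011
+ 00011001111
= 11000110010
Result 11000110010: MSB = 1 → 1586 − 2048 = -462.
Addends (after negating the subtrahend) have opposite signs, so signed overflow cannot occur.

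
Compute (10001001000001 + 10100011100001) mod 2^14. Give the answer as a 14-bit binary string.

  10001001000001
+ 10100011100001
= 00101100100010  (discard carry-out 1)

00101100100010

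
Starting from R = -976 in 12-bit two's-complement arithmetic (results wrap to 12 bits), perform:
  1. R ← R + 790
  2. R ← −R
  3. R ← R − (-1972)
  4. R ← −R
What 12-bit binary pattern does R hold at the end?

011110010010

Start: R = -976 = 110000110000.
R = -976 + 790 = -186 = 111101000110
R = −(-186) = 186 = 000010111010
R = 186 − (-1972) = 2158; wraps to -1938 = 100001101110
R = −(-1938) = 1938 = 011110010010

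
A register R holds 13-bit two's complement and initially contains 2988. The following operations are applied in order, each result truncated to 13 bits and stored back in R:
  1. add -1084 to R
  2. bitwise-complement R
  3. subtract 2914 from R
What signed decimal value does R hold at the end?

3373

Start: R = 2988 = 0101110101100.
R = 2988 + (-1084) = 1904 = 0011101110000
R = NOT 0011101110000 = 1100010001111 = -1905
R = -1905 − 2914 = -4819; wraps to 3373 = 0110100101101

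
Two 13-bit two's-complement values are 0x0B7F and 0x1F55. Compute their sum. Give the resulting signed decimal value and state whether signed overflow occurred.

0x0B7F = 0101101111111 = 2943 (signed)
0x1F55 = 1111101010101 = -171 (signed)
  0101101111111
+ 1111101010101
= 0101011010100  (discard carry-out 1)
Result 0101011010100: MSB = 0 → value 2772.
Addends have opposite signs, so signed overflow cannot occur.

2772; no overflow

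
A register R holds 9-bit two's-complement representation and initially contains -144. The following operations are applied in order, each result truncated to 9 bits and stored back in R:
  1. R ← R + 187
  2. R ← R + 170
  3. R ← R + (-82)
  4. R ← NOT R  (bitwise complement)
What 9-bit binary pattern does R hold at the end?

Start: R = -144 = 101110000.
R = -144 + 187 = 43 = 000101011
R = 43 + 170 = 213 = 011010101
R = 213 + (-82) = 131 = 010000011
R = NOT 010000011 = 101111100 = -132

101111100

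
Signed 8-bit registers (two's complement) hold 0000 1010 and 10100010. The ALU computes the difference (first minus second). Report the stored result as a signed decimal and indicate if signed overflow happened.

104; no overflow

0000 1010 → 00001010 = 10 (signed)
10100010 = -94 (signed)
Subtract via negate-and-add: invert 10100010 + 1 = 01011110 (i.e. 94).
  00001010
+ 01011110
= 01101000
Result 01101000: MSB = 0 → value 104.
Both addends (after negating the subtrahend) are non-negative and so is the stored result: no signed overflow.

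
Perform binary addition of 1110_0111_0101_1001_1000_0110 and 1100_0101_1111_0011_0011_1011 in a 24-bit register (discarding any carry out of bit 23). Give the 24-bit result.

  111001110101100110000110
+ 110001011111001100111011
= 101011010100110011000001  (discard carry-out 1)

101011010100110011000001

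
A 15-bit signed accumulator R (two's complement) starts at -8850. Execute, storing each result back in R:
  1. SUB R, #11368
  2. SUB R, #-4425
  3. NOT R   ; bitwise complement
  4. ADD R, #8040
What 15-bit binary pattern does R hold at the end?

101110100011000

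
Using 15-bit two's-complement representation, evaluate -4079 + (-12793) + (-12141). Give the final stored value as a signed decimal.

3755

-4079 + (-12793) = -16872 → wraps to 15896 (011111000011000)
15896 + (-12141) = 3755 (000111010101011)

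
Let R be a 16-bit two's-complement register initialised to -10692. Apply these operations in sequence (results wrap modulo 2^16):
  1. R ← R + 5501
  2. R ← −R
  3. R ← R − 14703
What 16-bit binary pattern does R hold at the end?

1101101011011000

Start: R = -10692 = 1101011000111100.
R = -10692 + 5501 = -5191 = 1110101110111001
R = −(-5191) = 5191 = 0001010001000111
R = 5191 − 14703 = -9512 = 1101101011011000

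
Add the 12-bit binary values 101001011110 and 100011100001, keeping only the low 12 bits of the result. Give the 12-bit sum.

001100111111

  101001011110
+ 100011100001
= 001100111111  (discard carry-out 1)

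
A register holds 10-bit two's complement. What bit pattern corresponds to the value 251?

251 is non-negative, so write it directly in 10 bits: 0011111011.

0011111011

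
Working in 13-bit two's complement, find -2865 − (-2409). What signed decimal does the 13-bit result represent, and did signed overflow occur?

-456; no overflow

-2865 → 1010011001111
-2409 → 1011010010111
Subtract via negate-and-add: invert 1011010010111 + 1 = 0100101101001 (i.e. 2409).
  1010011001111
+ 0100101101001
= 1111000111000
Result 1111000111000: MSB = 1 → 7736 − 8192 = -456.
Addends (after negating the subtrahend) have opposite signs, so signed overflow cannot occur.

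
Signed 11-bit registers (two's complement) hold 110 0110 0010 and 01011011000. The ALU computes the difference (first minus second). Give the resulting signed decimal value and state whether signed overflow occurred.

906; overflow

110 0110 0010 → 11001100010 = -414 (signed)
01011011000 = 728 (signed)
Subtract via negate-and-add: invert 01011011000 + 1 = 10100101000 (i.e. -728).
  11001100010
+ 10100101000
= 01110001010  (discard carry-out 1)
Result 01110001010: MSB = 0 → value 906.
Both addends (after negating the subtrahend) are negative but the stored result is non-negative: signed overflow. The true value -414 − 728 = -1142 lies outside [-1024, 1023].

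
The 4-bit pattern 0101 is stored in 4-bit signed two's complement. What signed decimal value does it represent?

5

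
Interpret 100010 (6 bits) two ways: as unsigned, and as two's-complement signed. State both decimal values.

Unsigned: 100010 = 34.
Signed: MSB=1 → 34 − 64 = -30.

unsigned = 34, signed = -30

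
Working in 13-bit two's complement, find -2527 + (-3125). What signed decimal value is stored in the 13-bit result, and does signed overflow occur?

-2527 → 1011000100001
-3125 → 1001111001011
  1011000100001
+ 1001111001011
= 0100111101100  (discard carry-out 1)
Result 0100111101100: MSB = 0 → value 2540.
Both addends are negative but the stored result is non-negative: signed overflow. The true value -2527 + (-3125) = -5652 lies outside [-4096, 4095].

2540; overflow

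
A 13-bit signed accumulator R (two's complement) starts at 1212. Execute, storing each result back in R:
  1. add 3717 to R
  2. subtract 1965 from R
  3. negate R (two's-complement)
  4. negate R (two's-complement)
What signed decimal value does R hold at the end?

2964

Start: R = 1212 = 0010010111100.
R = 1212 + 3717 = 4929; wraps to -3263 = 1001101000001
R = -3263 − 1965 = -5228; wraps to 2964 = 0101110010100
R = −(2964) = -2964 = 1010001101100
R = −(-2964) = 2964 = 0101110010100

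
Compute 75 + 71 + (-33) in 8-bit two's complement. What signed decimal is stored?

75 + 71 = 146 → wraps to -110 (10010010)
-110 + (-33) = -143 → wraps to 113 (01110001)

113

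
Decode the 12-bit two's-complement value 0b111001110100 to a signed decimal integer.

-396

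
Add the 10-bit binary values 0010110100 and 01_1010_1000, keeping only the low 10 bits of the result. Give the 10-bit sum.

  0010110100
+ 0110101000
= 1001011100

1001011100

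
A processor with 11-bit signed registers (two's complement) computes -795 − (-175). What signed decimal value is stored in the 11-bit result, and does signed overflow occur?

-620; no overflow

-795 → 10011100101
-175 → 11101010001
Subtract via negate-and-add: invert 11101010001 + 1 = 00010101111 (i.e. 175).
  10011100101
+ 00010101111
= 10110010100
Result 10110010100: MSB = 1 → 1428 − 2048 = -620.
Addends (after negating the subtrahend) have opposite signs, so signed overflow cannot occur.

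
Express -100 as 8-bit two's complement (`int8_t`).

10011100

|-100| = 100 = 01100100 in 8 bits.
Invert the bits: 10011011. Add 1: 10011100.
Check: 10011100 reads as 156 − 256 = -100.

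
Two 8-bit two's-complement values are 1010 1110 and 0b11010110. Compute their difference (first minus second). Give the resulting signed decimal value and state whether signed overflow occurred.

1010 1110 → 10101110 = -82 (signed)
0b11010110 → 11010110 = -42 (signed)
Subtract via negate-and-add: invert 11010110 + 1 = 00101010 (i.e. 42).
  10101110
+ 00101010
= 11011000
Result 11011000: MSB = 1 → 216 − 256 = -40.
Addends (after negating the subtrahend) have opposite signs, so signed overflow cannot occur.

-40; no overflow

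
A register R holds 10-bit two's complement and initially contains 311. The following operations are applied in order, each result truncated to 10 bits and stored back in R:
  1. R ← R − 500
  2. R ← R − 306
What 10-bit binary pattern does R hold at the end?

Start: R = 311 = 0100110111.
R = 311 − 500 = -189 = 1101000011
R = -189 − 306 = -495 = 1000010001

1000010001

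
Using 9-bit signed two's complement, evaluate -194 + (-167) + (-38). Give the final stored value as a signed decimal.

113

-194 + (-167) = -361 → wraps to 151 (010010111)
151 + (-38) = 113 (001110001)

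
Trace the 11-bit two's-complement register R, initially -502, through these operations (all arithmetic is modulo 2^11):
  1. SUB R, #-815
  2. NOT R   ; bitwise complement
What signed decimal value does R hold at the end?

Start: R = -502 = 11000001010.
R = -502 − (-815) = 313 = 00100111001
R = NOT 00100111001 = 11011000110 = -314

-314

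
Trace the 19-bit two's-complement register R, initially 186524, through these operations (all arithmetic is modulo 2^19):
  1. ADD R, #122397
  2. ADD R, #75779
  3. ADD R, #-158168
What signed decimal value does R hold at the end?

226532

Start: R = 186524 = 0101101100010011100.
R = 186524 + 122397 = 308921; wraps to -215367 = 1001011011010111001
R = -215367 + 75779 = -139588 = 1011101111010111100
R = -139588 + (-158168) = -297756; wraps to 226532 = 0110111010011100100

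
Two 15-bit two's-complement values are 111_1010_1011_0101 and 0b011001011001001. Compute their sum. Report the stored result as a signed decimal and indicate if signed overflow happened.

11646; no overflow

111_1010_1011_0101 → 111101010110101 = -1355 (signed)
0b011001011001001 → 011001011001001 = 13001 (signed)
  111101010110101
+ 011001011001001
= 010110101111110  (discard carry-out 1)
Result 010110101111110: MSB = 0 → value 11646.
Addends have opposite signs, so signed overflow cannot occur.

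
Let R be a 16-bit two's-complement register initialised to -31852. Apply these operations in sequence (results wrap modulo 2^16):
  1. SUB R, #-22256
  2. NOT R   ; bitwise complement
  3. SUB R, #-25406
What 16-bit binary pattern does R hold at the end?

1000100010111001

Start: R = -31852 = 1000001110010100.
R = -31852 − (-22256) = -9596 = 1101101010000100
R = NOT 1101101010000100 = 0010010101111011 = 9595
R = 9595 − (-25406) = 35001; wraps to -30535 = 1000100010111001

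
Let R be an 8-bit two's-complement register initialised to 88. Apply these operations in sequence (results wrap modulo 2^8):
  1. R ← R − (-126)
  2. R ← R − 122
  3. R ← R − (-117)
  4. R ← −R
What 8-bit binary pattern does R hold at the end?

Start: R = 88 = 01011000.
R = 88 − (-126) = 214; wraps to -42 = 11010110
R = -42 − 122 = -164; wraps to 92 = 01011100
R = 92 − (-117) = 209; wraps to -47 = 11010001
R = −(-47) = 47 = 00101111

00101111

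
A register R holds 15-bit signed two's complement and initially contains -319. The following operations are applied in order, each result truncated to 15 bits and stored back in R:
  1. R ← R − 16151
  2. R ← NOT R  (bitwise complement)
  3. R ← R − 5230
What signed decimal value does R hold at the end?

Start: R = -319 = 111111011000001.
R = -319 − 16151 = -16470; wraps to 16298 = 011111110101010
R = NOT 011111110101010 = 100000001010101 = -16299
R = -16299 − 5230 = -21529; wraps to 11239 = 010101111100111

11239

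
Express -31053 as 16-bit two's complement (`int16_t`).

1000011010110011

|-31053| = 31053 = 0111100101001101 in 16 bits.
Invert the bits: 1000011010110010. Add 1: 1000011010110011.
Check: 1000011010110011 reads as 34483 − 65536 = -31053.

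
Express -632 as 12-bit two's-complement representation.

|-632| = 632 = 001001111000 in 12 bits.
Invert the bits: 110110000111. Add 1: 110110001000.
Check: 110110001000 reads as 3464 − 4096 = -632.

110110001000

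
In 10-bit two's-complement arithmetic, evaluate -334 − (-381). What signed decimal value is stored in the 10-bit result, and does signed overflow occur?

47; no overflow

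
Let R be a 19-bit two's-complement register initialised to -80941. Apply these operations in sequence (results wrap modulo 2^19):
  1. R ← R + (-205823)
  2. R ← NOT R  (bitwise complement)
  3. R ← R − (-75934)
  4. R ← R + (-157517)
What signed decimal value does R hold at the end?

205180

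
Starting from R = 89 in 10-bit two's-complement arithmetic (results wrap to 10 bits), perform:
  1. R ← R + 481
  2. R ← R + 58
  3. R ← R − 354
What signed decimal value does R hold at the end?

Start: R = 89 = 0001011001.
R = 89 + 481 = 570; wraps to -454 = 1000111010
R = -454 + 58 = -396 = 1001110100
R = -396 − 354 = -750; wraps to 274 = 0100010010

274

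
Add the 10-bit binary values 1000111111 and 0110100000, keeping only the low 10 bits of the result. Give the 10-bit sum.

  1000111111
+ 0110100000
= 1111011111

1111011111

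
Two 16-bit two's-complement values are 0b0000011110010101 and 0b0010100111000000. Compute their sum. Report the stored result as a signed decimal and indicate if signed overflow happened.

0b0000011110010101 → 0000011110010101 = 1941 (signed)
0b0010100111000000 → 0010100111000000 = 10688 (signed)
  0000011110010101
+ 0010100111000000
= 0011000101010101
Result 0011000101010101: MSB = 0 → value 12629.
Both addends are non-negative and so is the stored result: no signed overflow.

12629; no overflow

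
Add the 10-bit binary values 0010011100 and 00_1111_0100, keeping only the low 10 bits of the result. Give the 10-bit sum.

  0010011100
+ 0011110100
= 0110010000

0110010000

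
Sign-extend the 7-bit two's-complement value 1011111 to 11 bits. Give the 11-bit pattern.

11111011111

MSB of 1011111 is 1; replicate it into the new high bits.
1111|1011111 → 11111011111 (still -33).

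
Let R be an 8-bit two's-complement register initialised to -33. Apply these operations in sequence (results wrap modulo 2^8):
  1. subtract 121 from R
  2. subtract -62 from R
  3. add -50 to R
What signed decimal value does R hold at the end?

114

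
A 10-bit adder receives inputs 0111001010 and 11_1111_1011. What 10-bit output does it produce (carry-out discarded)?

0111000101

  0111001010
+ 1111111011
= 0111000101  (discard carry-out 1)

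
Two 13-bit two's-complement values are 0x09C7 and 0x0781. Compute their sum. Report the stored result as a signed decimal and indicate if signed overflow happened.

-3768; overflow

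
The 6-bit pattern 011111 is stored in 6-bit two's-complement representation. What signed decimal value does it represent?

31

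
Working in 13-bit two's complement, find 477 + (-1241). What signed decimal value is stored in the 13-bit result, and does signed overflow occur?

477 → 0000111011101
-1241 → 1101100100111
  0000111011101
+ 1101100100111
= 1110100000100
Result 1110100000100: MSB = 1 → 7428 − 8192 = -764.
Addends have opposite signs, so signed overflow cannot occur.

-764; no overflow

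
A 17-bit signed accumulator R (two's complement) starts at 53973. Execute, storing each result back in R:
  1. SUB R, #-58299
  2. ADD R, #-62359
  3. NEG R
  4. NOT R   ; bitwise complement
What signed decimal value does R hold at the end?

49912

Start: R = 53973 = 01101001011010101.
R = 53973 − (-58299) = 112272; wraps to -18800 = 11011011010010000
R = -18800 + (-62359) = -81159; wraps to 49913 = 01100001011111001
R = −(49913) = -49913 = 10011110100000111
R = NOT 10011110100000111 = 01100001011111000 = 49912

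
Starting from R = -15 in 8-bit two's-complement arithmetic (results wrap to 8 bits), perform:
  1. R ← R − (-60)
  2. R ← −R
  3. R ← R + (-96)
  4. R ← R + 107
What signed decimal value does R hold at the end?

-34

Start: R = -15 = 11110001.
R = -15 − (-60) = 45 = 00101101
R = −(45) = -45 = 11010011
R = -45 + (-96) = -141; wraps to 115 = 01110011
R = 115 + 107 = 222; wraps to -34 = 11011110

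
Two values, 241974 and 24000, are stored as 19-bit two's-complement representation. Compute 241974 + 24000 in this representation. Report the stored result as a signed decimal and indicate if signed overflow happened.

-258314; overflow

241974 → 0111011000100110110
24000 → 0000101110111000000
  0111011000100110110
+ 0000101110111000000
= 1000000111011110110
Result 1000000111011110110: MSB = 1 → 265974 − 524288 = -258314.
Both addends are non-negative but the stored result is negative: signed overflow. The true value 241974 + 24000 = 265974 lies outside [-262144, 262143].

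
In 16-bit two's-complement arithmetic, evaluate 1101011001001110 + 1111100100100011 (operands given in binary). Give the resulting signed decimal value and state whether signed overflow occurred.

-12431; no overflow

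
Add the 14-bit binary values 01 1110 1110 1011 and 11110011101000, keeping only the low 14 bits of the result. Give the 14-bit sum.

01101111010011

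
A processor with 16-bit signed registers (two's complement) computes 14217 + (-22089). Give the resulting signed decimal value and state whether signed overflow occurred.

14217 → 0011011110001001
-22089 → 1010100110110111
  0011011110001001
+ 1010100110110111
= 1110000101000000
Result 1110000101000000: MSB = 1 → 57664 − 65536 = -7872.
Addends have opposite signs, so signed overflow cannot occur.

-7872; no overflow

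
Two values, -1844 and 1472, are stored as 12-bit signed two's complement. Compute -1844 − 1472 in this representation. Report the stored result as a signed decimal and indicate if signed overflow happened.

780; overflow

-1844 → 100011001100
1472 → 010111000000
Subtract via negate-and-add: invert 010111000000 + 1 = 101001000000 (i.e. -1472).
  100011001100
+ 101001000000
= 001100001100  (discard carry-out 1)
Result 001100001100: MSB = 0 → value 780.
Both addends (after negating the subtrahend) are negative but the stored result is non-negative: signed overflow. The true value -1844 − 1472 = -3316 lies outside [-2048, 2047].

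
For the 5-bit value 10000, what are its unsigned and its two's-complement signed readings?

Unsigned: 10000 = 16.
Signed: MSB=1 → 16 − 32 = -16.

unsigned = 16, signed = -16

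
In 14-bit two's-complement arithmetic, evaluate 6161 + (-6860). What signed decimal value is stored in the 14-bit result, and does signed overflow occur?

6161 → 01100000010001
-6860 → 10010100110100
  01100000010001
+ 10010100110100
= 11110101000101
Result 11110101000101: MSB = 1 → 15685 − 16384 = -699.
Addends have opposite signs, so signed overflow cannot occur.

-699; no overflow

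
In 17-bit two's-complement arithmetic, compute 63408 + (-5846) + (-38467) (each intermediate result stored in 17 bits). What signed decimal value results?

19095

63408 + (-5846) = 57562 (01110000011011010)
57562 + (-38467) = 19095 (00100101010010111)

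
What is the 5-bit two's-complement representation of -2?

|-2| = 2 = 00010 in 5 bits.
Invert the bits: 11101. Add 1: 11110.

11110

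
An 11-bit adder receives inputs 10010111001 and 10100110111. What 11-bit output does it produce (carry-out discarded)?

  10010111001
+ 10100110111
= 00111110000  (discard carry-out 1)

00111110000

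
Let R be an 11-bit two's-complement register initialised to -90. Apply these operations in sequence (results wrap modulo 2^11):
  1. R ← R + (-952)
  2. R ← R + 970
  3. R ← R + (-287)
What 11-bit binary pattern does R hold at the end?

Start: R = -90 = 11110100110.
R = -90 + (-952) = -1042; wraps to 1006 = 01111101110
R = 1006 + 970 = 1976; wraps to -72 = 11110111000
R = -72 + (-287) = -359 = 11010011001

11010011001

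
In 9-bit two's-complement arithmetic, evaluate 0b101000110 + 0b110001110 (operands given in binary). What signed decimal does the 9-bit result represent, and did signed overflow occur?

0b101000110 → 101000110 = -186 (signed)
0b110001110 → 110001110 = -114 (signed)
  101000110
+ 110001110
= 011010100  (discard carry-out 1)
Result 011010100: MSB = 0 → value 212.
Both addends are negative but the stored result is non-negative: signed overflow. The true value -186 + (-114) = -300 lies outside [-256, 255].

212; overflow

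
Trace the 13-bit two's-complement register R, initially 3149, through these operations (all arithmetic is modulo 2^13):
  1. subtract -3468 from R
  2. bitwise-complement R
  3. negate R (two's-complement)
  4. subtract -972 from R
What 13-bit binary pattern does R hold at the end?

1110110100110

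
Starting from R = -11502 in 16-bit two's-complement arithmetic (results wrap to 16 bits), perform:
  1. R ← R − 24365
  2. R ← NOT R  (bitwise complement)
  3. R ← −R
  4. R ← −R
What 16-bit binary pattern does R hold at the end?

1000110000011010

Start: R = -11502 = 1101001100010010.
R = -11502 − 24365 = -35867; wraps to 29669 = 0111001111100101
R = NOT 0111001111100101 = 1000110000011010 = -29670
R = −(-29670) = 29670 = 0111001111100110
R = −(29670) = -29670 = 1000110000011010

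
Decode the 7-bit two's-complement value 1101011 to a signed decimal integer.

-21

MSB is 1, so the value is negative.
Invert: 0010100. Add 1: 0010101 = 21. So the value is −21.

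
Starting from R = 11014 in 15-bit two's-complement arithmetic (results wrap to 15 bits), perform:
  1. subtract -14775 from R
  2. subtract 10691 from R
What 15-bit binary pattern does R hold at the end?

011101011111010

Start: R = 11014 = 010101100000110.
R = 11014 − (-14775) = 25789; wraps to -6979 = 110010010111101
R = -6979 − 10691 = -17670; wraps to 15098 = 011101011111010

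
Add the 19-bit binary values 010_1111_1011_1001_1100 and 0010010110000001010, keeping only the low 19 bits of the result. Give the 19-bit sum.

1000010011110100110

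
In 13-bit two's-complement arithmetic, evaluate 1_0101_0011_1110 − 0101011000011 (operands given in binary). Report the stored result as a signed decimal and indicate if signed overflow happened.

2683; overflow

1_0101_0011_1110 → 1010100111110 = -2754 (signed)
0101011000011 = 2755 (signed)
Subtract via negate-and-add: invert 0101011000011 + 1 = 1010100111101 (i.e. -2755).
  1010100111110
+ 1010100111101
= 0101001111011  (discard carry-out 1)
Result 0101001111011: MSB = 0 → value 2683.
Both addends (after negating the subtrahend) are negative but the stored result is non-negative: signed overflow. The true value -2754 − 2755 = -5509 lies outside [-4096, 4095].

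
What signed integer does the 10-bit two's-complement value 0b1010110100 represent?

-332

MSB is 1, so the value is negative.
Invert: 0101001011. Add 1: 0101001100 = 332. So the value is −332.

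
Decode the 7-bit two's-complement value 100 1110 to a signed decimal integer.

MSB is 1, so the value is negative.
Invert: 0110001. Add 1: 0110010 = 50. So the value is −50.

-50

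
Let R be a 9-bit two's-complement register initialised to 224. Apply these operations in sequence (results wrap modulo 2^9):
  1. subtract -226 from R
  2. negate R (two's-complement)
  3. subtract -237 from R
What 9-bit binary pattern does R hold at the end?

100101011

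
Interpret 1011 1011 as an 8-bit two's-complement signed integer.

MSB is 1, so the value is negative.
Unsigned reading: 187. Subtract 2^8 = 256: 187 − 256 = -69.

-69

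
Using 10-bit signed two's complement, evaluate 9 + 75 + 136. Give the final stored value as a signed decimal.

220

9 + 75 = 84 (0001010100)
84 + 136 = 220 (0011011100)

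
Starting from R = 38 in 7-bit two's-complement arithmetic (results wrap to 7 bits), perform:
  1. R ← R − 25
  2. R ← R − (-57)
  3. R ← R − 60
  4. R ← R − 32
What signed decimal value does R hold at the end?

-22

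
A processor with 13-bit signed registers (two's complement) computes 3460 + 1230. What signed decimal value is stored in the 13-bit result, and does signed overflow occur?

3460 → 0110110000100
1230 → 0010011001110
  0110110000100
+ 0010011001110
= 1001001010010
Result 1001001010010: MSB = 1 → 4690 − 8192 = -3502.
Both addends are non-negative but the stored result is negative: signed overflow. The true value 3460 + 1230 = 4690 lies outside [-4096, 4095].

-3502; overflow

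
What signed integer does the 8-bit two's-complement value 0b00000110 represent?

6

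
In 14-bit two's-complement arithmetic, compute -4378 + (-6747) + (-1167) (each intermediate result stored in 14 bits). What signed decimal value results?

4092

-4378 + (-6747) = -11125 → wraps to 5259 (01010010001011)
5259 + (-1167) = 4092 (00111111111100)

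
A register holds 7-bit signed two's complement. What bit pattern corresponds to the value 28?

28 is non-negative, so write it directly in 7 bits: 0011100.

0011100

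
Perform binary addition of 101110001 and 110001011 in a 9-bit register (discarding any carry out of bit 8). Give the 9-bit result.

011111100

  101110001
+ 110001011
= 011111100  (discard carry-out 1)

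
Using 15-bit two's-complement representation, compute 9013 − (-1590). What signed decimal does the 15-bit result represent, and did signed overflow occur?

10603; no overflow

9013 → 010001100110101
-1590 → 111100111001010
Subtract via negate-and-add: invert 111100111001010 + 1 = 000011000110110 (i.e. 1590).
  010001100110101
+ 000011000110110
= 010100101101011
Result 010100101101011: MSB = 0 → value 10603.
Both addends (after negating the subtrahend) are non-negative and so is the stored result: no signed overflow.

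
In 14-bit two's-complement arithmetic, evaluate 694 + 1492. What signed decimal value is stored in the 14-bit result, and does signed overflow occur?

694 → 00001010110110
1492 → 00010111010100
  00001010110110
+ 00010111010100
= 00100010001010
Result 00100010001010: MSB = 0 → value 2186.
Both addends are non-negative and so is the stored result: no signed overflow.

2186; no overflow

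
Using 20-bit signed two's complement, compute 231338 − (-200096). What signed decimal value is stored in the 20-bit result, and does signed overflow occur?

231338 → 00111000011110101010
-200096 → 11001111001001100000
Subtract via negate-and-add: invert 11001111001001100000 + 1 = 00110000110110100000 (i.e. 200096).
  00111000011110101010
+ 00110000110110100000
= 01101001010101001010
Result 01101001010101001010: MSB = 0 → value 431434.
Both addends (after negating the subtrahend) are non-negative and so is the stored result: no signed overflow.

431434; no overflow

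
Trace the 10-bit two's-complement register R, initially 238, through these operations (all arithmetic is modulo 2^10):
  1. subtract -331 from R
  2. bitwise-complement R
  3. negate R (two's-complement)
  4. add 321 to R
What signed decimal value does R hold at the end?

-133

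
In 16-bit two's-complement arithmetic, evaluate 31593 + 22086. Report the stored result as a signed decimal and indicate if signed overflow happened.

-11857; overflow

31593 → 0111101101101001
22086 → 0101011001000110
  0111101101101001
+ 0101011001000110
= 1101000110101111
Result 1101000110101111: MSB = 1 → 53679 − 65536 = -11857.
Both addends are non-negative but the stored result is negative: signed overflow. The true value 31593 + 22086 = 53679 lies outside [-32768, 32767].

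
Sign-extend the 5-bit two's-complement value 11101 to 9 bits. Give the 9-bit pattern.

111111101

MSB of 11101 is 1; replicate it into the new high bits.
1111|11101 → 111111101 (still -3).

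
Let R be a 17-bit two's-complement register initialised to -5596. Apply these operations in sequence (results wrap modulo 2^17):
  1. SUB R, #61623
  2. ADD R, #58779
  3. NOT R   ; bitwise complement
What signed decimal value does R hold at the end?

8439

Start: R = -5596 = 11110101000100100.
R = -5596 − 61623 = -67219; wraps to 63853 = 01111100101101101
R = 63853 + 58779 = 122632; wraps to -8440 = 11101111100001000
R = NOT 11101111100001000 = 00010000011110111 = 8439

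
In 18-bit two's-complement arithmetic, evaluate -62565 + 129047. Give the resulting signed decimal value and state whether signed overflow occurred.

-62565 → 110000101110011011
129047 → 011111100000010111
  110000101110011011
+ 011111100000010111
= 010000001110110010  (discard carry-out 1)
Result 010000001110110010: MSB = 0 → value 66482.
Addends have opposite signs, so signed overflow cannot occur.

66482; no overflow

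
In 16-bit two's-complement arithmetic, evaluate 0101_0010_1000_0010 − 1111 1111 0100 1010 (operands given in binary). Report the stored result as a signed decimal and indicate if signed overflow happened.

0101_0010_1000_0010 → 0101001010000010 = 21122 (signed)
1111 1111 0100 1010 → 1111111101001010 = -182 (signed)
Subtract via negate-and-add: invert 1111111101001010 + 1 = 0000000010110110 (i.e. 182).
  0101001010000010
+ 0000000010110110
= 0101001100111000
Result 0101001100111000: MSB = 0 → value 21304.
Both addends (after negating the subtrahend) are non-negative and so is the stored result: no signed overflow.

21304; no overflow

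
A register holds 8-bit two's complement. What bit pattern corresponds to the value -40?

|-40| = 40 = 00101000 in 8 bits.
Invert the bits: 11010111. Add 1: 11011000.
Check: 11011000 reads as 216 − 256 = -40.

11011000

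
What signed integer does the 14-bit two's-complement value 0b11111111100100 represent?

-28

MSB is 1, so the value is negative.
Unsigned reading: 16356. Subtract 2^14 = 16384: 16356 − 16384 = -28.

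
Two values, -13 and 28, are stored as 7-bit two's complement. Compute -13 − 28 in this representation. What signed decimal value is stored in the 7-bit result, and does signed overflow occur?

-41; no overflow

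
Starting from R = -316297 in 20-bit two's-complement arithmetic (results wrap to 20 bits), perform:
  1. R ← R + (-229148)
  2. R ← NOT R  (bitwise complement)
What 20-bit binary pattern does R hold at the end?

10000101001010100100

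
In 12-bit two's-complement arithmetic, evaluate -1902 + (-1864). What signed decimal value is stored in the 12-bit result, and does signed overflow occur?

-1902 → 100010010010
-1864 → 100010111000
  100010010010
+ 100010111000
= 000101001010  (discard carry-out 1)
Result 000101001010: MSB = 0 → value 330.
Both addends are negative but the stored result is non-negative: signed overflow. The true value -1902 + (-1864) = -3766 lies outside [-2048, 2047].

330; overflow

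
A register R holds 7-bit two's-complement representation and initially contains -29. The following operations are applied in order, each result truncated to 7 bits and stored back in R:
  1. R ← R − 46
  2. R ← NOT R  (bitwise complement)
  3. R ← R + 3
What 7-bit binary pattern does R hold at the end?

Start: R = -29 = 1100011.
R = -29 − 46 = -75; wraps to 53 = 0110101
R = NOT 0110101 = 1001010 = -54
R = -54 + 3 = -51 = 1001101

1001101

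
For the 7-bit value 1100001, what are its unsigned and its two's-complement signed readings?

Unsigned: 1100001 = 97.
Signed: MSB=1 → 97 − 128 = -31.

unsigned = 97, signed = -31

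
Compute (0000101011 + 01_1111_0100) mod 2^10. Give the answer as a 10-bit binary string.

  0000101011
+ 0111110100
= 1000011111

1000011111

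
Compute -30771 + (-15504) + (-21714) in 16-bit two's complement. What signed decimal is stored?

-2453

-30771 + (-15504) = -46275 → wraps to 19261 (0100101100111101)
19261 + (-21714) = -2453 (1111011001101011)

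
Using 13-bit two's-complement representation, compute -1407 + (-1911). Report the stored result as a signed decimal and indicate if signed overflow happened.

-3318; no overflow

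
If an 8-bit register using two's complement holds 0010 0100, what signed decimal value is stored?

36

MSB is 0, so the value is non-negative: 00100100 = 36.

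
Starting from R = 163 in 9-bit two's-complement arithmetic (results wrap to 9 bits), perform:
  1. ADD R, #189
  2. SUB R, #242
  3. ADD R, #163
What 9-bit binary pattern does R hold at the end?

100010001

Start: R = 163 = 010100011.
R = 163 + 189 = 352; wraps to -160 = 101100000
R = -160 − 242 = -402; wraps to 110 = 001101110
R = 110 + 163 = 273; wraps to -239 = 100010001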